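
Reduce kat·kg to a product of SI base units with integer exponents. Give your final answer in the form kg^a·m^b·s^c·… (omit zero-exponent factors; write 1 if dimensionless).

kg·s⁻¹·mol

kat = mol/s = s⁻¹·mol (catalytic activity).
Combining: kat·kg = (s⁻¹·mol) · kg = kg·s⁻¹·mol.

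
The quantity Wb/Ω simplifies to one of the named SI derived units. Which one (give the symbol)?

C

Wb = V·s (flux: a volt is a weber per second),
    = kg·m²·s⁻²·A⁻¹.
Ω = V/A (resistance = voltage per current),
    = kg·m²·s⁻³·A⁻².
So Ω⁻¹ = kg⁻¹·m⁻²·s³·A².
Combining: Wb·Ω⁻¹ = (kg·m²·s⁻²·A⁻¹) · (kg⁻¹·m⁻²·s³·A²) = s·A.
s·A is the base-SI form of the coulomb.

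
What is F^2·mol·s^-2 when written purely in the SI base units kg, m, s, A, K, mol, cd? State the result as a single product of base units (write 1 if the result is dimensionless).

kg⁻²·m⁻⁴·s⁶·A⁴·mol

F = C/V (capacitance = charge per voltage),
    = A·s/(kg·m²·s⁻³·A⁻¹) (substituting C and V),
    = kg⁻¹·m⁻²·s⁴·A².
So F² = kg⁻²·m⁻⁴·s⁸·A⁴.
Combining: F²·mol·s⁻² = (kg⁻²·m⁻⁴·s⁸·A⁴) · mol · s⁻² = kg⁻²·m⁻⁴·s⁶·A⁴·mol.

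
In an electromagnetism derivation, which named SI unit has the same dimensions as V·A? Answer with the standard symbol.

V = kg·m²·s⁻³·A⁻¹.
Combining: V·A = (kg·m²·s⁻³·A⁻¹) · A = kg·m²·s⁻³.
kg·m²·s⁻³ is the base-SI form of the watt.

W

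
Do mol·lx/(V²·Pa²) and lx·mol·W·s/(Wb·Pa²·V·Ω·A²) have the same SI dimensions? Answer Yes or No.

Yes

Left side:
  V = W/A (potential = power per current),
      = kg·m²·s⁻³·A⁻¹.
  So V⁻² = kg⁻²·m⁻⁴·s⁶·A².
  Pa = N/m² (pressure = force per area),
      = kg·m⁻¹·s⁻².
  So Pa⁻² = kg⁻²·m²·s⁴.
  lx = lm/m² (illuminance = luminous flux per area),
      = m⁻²·cd.
  Combining: V⁻²·mol·Pa⁻²·lx = (kg⁻²·m⁻⁴·s⁶·A²) · mol · (kg⁻²·m²·s⁴) · (m⁻²·cd) = kg⁻⁴·m⁻⁴·s¹⁰·A²·mol·cd.
Right side:
  Wb = V·s (flux: a volt is a weber per second),
      = kg·m²·s⁻²·A⁻¹.
  So Wb⁻¹ = kg⁻¹·m⁻²·s²·A.
  Pa = N/m² (pressure = force per area),
      = kg·m⁻¹·s⁻².
  So Pa⁻² = kg⁻²·m²·s⁴.
  V = W/A (potential = power per current),
      = kg·m²·s⁻³·A⁻¹.
  So V⁻¹ = kg⁻¹·m⁻²·s³·A.
  lx = lm/m² (illuminance = luminous flux per area),
      = m⁻²·cd.
  W = J/s (power = energy per time),
      = kg·m²·s⁻³.
  Ω = V/A (resistance = voltage per current),
      = kg·m²·s⁻³·A⁻².
  So Ω⁻¹ = kg⁻¹·m⁻²·s³·A².
  Combining: Wb⁻¹·Pa⁻²·V⁻¹·lx·mol·W·s·Ω⁻¹·A⁻² = (kg⁻¹·m⁻²·s²·A) · (kg⁻²·m²·s⁴) · (kg⁻¹·m⁻²·s³·A) · (m⁻²·cd) · mol · (kg·m²·s⁻³) · s · (kg⁻¹·m⁻²·s³·A²) · A⁻² = kg⁻⁴·m⁻⁴·s¹⁰·A²·mol·cd.
Both reduce to kg⁻⁴·m⁻⁴·s¹⁰·A²·mol·cd.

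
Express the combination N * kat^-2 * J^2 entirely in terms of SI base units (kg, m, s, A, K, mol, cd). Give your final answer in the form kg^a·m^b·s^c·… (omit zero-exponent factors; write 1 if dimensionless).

N = kg·m·s⁻².
kat = s⁻¹·mol.
So kat⁻² = s²·mol⁻².
J = kg·m²·s⁻².
So J² = kg²·m⁴·s⁻⁴.
Combining: N·kat⁻²·J² = (kg·m·s⁻²) · (s²·mol⁻²) · (kg²·m⁴·s⁻⁴) = kg³·m⁵·s⁻⁴·mol⁻².

kg³·m⁵·s⁻⁴·mol⁻²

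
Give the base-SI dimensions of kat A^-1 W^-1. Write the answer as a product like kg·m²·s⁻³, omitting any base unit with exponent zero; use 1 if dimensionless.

kg⁻¹·m⁻²·s²·A⁻¹·mol

kat = mol/s = s⁻¹·mol (catalytic activity).
W = J/s (power = energy per time),
    = kg·m²·s⁻³.
So W⁻¹ = kg⁻¹·m⁻²·s³.
Combining: kat·A⁻¹·W⁻¹ = (s⁻¹·mol) · A⁻¹ · (kg⁻¹·m⁻²·s³) = kg⁻¹·m⁻²·s²·A⁻¹·mol.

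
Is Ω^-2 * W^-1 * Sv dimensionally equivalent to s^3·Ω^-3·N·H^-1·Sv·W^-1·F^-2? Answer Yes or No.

Left side:
  Ω = V/A (resistance = voltage per current),
      = kg·m²·s⁻³·A⁻².
  So Ω⁻² = kg⁻²·m⁻⁴·s⁶·A⁴.
  W = J/s (power = energy per time),
      = kg·m²·s⁻³.
  So W⁻¹ = kg⁻¹·m⁻²·s³.
  Sv = J/kg (equivalent dose = energy per mass),
      = m²·s⁻².
  Combining: Ω⁻²·W⁻¹·Sv = (kg⁻²·m⁻⁴·s⁶·A⁴) · (kg⁻¹·m⁻²·s³) · (m²·s⁻²) = kg⁻³·m⁻⁴·s⁷·A⁴.
Right side:
  Ω = kg·m²·s⁻³·A⁻².
  So Ω⁻³ = kg⁻³·m⁻⁶·s⁹·A⁶.
  N = kg·m·s⁻².
  H = kg·m²·s⁻²·A⁻².
  So H⁻¹ = kg⁻¹·m⁻²·s²·A².
  Sv = m²·s⁻².
  W = kg·m²·s⁻³.
  So W⁻¹ = kg⁻¹·m⁻²·s³.
  F = kg⁻¹·m⁻²·s⁴·A².
  So F⁻² = kg²·m⁴·s⁻⁸·A⁻⁴.
  Combining: s³·Ω⁻³·N·H⁻¹·Sv·W⁻¹·F⁻² = s³ · (kg⁻³·m⁻⁶·s⁹·A⁶) · (kg·m·s⁻²) · (kg⁻¹·m⁻²·s²·A²) · (m²·s⁻²) · (kg⁻¹·m⁻²·s³) · (kg²·m⁴·s⁻⁸·A⁻⁴) = kg⁻²·m⁻³·s⁵·A⁴.
Left is kg⁻³·m⁻⁴·s⁷·A⁴; right is kg⁻²·m⁻³·s⁵·A⁴ — different.

No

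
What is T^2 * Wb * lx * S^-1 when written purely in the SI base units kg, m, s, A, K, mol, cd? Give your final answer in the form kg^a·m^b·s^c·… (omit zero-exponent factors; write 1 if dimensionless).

T = Wb/m² (flux density = flux per area),
    = kg·s⁻²·A⁻¹.
So T² = kg²·s⁻⁴·A⁻².
Wb = V·s (flux: a volt is a weber per second),
    = kg·m²·s⁻²·A⁻¹.
lx = lm/m² (illuminance = luminous flux per area),
    = m⁻²·cd.
S = 1/Ω (conductance is reciprocal resistance),
    = kg⁻¹·m⁻²·s³·A².
So S⁻¹ = kg·m²·s⁻³·A⁻².
Combining: T²·Wb·lx·S⁻¹ = (kg²·s⁻⁴·A⁻²) · (kg·m²·s⁻²·A⁻¹) · (m⁻²·cd) · (kg·m²·s⁻³·A⁻²) = kg⁴·m²·s⁻⁹·A⁻⁵·cd.

kg⁴·m²·s⁻⁹·A⁻⁵·cd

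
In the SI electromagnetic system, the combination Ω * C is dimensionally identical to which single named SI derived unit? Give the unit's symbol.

Wb

Ω = kg·m²·s⁻³·A⁻².
C = s·A.
Combining: Ω·C = (kg·m²·s⁻³·A⁻²) · (s·A) = kg·m²·s⁻²·A⁻¹.
kg·m²·s⁻²·A⁻¹ is the base-SI form of the weber.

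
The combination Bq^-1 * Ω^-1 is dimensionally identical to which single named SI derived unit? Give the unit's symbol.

F

Bq = s⁻¹.
So Bq⁻¹ = s.
Ω = kg·m²·s⁻³·A⁻².
So Ω⁻¹ = kg⁻¹·m⁻²·s³·A².
Combining: Bq⁻¹·Ω⁻¹ = s · (kg⁻¹·m⁻²·s³·A²) = kg⁻¹·m⁻²·s⁴·A².
kg⁻¹·m⁻²·s⁴·A² is the base-SI form of the farad.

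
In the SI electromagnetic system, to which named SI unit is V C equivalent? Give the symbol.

J

V = W/A (potential = power per current),
    = kg·m²·s⁻³·A⁻¹.
C = A·s = s·A (charge = current × time).
Combining: V·C = (kg·m²·s⁻³·A⁻¹) · (s·A) = kg·m²·s⁻².
kg·m²·s⁻² is the base-SI form of the joule.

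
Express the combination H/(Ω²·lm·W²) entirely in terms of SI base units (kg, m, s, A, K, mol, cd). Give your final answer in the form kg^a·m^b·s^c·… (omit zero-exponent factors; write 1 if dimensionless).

Ω = kg·m²·s⁻³·A⁻².
So Ω⁻² = kg⁻²·m⁻⁴·s⁶·A⁴.
lm = cd.
So lm⁻¹ = cd⁻¹.
W = kg·m²·s⁻³.
So W⁻² = kg⁻²·m⁻⁴·s⁶.
H = kg·m²·s⁻²·A⁻².
Combining: Ω⁻²·lm⁻¹·W⁻²·H = (kg⁻²·m⁻⁴·s⁶·A⁴) · cd⁻¹ · (kg⁻²·m⁻⁴·s⁶) · (kg·m²·s⁻²·A⁻²) = kg⁻³·m⁻⁶·s¹⁰·A²·cd⁻¹.

kg⁻³·m⁻⁶·s¹⁰·A²·cd⁻¹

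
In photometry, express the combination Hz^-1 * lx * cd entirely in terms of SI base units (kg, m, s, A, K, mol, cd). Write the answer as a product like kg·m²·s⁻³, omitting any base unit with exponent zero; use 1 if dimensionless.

m⁻²·s·cd²

Hz = 1/s = s⁻¹ (frequency is cycles per second).
So Hz⁻¹ = s.
lx = lm/m² (illuminance = luminous flux per area),
    = m⁻²·cd.
Combining: Hz⁻¹·lx·cd = s · (m⁻²·cd) · cd = m⁻²·s·cd².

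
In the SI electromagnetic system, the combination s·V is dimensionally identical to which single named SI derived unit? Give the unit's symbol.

Wb

V = W/A (potential = power per current),
    = kg·m²·s⁻³·A⁻¹.
Combining: s·V = s · (kg·m²·s⁻³·A⁻¹) = kg·m²·s⁻²·A⁻¹.
kg·m²·s⁻²·A⁻¹ is the base-SI form of the weber.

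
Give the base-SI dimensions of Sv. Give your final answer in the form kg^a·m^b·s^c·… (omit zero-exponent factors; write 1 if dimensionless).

Sv = J/kg (equivalent dose = energy per mass),
    = m²·s⁻².

m²·s⁻²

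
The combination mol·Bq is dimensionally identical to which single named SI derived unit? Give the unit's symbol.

kat

Bq = 1/s = s⁻¹ (activity is decays per second).
Combining: mol·Bq = mol · s⁻¹ = s⁻¹·mol.
s⁻¹·mol is the base-SI form of the katal.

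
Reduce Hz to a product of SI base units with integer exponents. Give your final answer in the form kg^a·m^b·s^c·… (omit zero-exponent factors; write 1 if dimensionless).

s⁻¹

Hz = 1/s = s⁻¹ (frequency is cycles per second).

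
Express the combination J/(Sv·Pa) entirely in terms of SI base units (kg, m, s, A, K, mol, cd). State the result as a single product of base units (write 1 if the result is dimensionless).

Sv = m²·s⁻².
So Sv⁻¹ = m⁻²·s².
J = kg·m²·s⁻².
Pa = kg·m⁻¹·s⁻².
So Pa⁻¹ = kg⁻¹·m·s².
Combining: Sv⁻¹·J·Pa⁻¹ = (m⁻²·s²) · (kg·m²·s⁻²) · (kg⁻¹·m·s²) = m·s².

m·s²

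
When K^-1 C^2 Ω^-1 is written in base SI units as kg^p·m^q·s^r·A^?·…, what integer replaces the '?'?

C = s·A.
So C² = s²·A².
Ω = kg·m²·s⁻³·A⁻².
So Ω⁻¹ = kg⁻¹·m⁻²·s³·A².
Combining: K⁻¹·C²·Ω⁻¹ = K⁻¹ · (s²·A²) · (kg⁻¹·m⁻²·s³·A²) = kg⁻¹·m⁻²·s⁵·A⁴·K⁻¹.
The exponent of A is 4.

4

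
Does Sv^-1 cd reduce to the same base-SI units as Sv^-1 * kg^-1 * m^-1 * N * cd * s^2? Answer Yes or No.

Yes

Left side:
  Sv = m²·s⁻².
  So Sv⁻¹ = m⁻²·s².
  Combining: Sv⁻¹·cd = (m⁻²·s²) · cd = m⁻²·s²·cd.
Right side:
  Sv = J/kg (equivalent dose = energy per mass),
      = m²·s⁻².
  So Sv⁻¹ = m⁻²·s².
  N = kg·m/s² = kg·m·s⁻² (force = mass × acceleration).
  Combining: Sv⁻¹·kg⁻¹·m⁻¹·N·cd·s² = (m⁻²·s²) · kg⁻¹ · m⁻¹ · (kg·m·s⁻²) · cd · s² = m⁻²·s²·cd.
Both reduce to m⁻²·s²·cd.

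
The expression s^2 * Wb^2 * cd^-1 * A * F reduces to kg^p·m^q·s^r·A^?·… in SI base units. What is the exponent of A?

1

Wb = V·s (flux: a volt is a weber per second),
    = kg·m²·s⁻²·A⁻¹.
So Wb² = kg²·m⁴·s⁻⁴·A⁻².
F = C/V (capacitance = charge per voltage),
    = A·s/(kg·m²·s⁻³·A⁻¹) (substituting C and V),
    = kg⁻¹·m⁻²·s⁴·A².
Combining: s²·Wb²·cd⁻¹·A·F = s² · (kg²·m⁴·s⁻⁴·A⁻²) · cd⁻¹ · A · (kg⁻¹·m⁻²·s⁴·A²) = kg·m²·s²·A·cd⁻¹.
The exponent of A is 1.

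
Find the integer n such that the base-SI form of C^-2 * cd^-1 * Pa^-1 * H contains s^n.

C = s·A.
So C⁻² = s⁻²·A⁻².
Pa = kg·m⁻¹·s⁻².
So Pa⁻¹ = kg⁻¹·m·s².
H = kg·m²·s⁻²·A⁻².
Combining: C⁻²·cd⁻¹·Pa⁻¹·H = (s⁻²·A⁻²) · cd⁻¹ · (kg⁻¹·m·s²) · (kg·m²·s⁻²·A⁻²) = m³·s⁻²·A⁻⁴·cd⁻¹.
The exponent of s is -2.

-2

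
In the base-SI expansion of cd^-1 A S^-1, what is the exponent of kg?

S = kg⁻¹·m⁻²·s³·A².
So S⁻¹ = kg·m²·s⁻³·A⁻².
Combining: cd⁻¹·A·S⁻¹ = cd⁻¹ · A · (kg·m²·s⁻³·A⁻²) = kg·m²·s⁻³·A⁻¹·cd⁻¹.
The exponent of kg is 1.

1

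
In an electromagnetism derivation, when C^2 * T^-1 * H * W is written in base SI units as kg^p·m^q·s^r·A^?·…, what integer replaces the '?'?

C = A·s = s·A (charge = current × time).
So C² = s²·A².
T = Wb/m² (flux density = flux per area),
    = kg·s⁻²·A⁻¹.
So T⁻¹ = kg⁻¹·s²·A.
H = Wb/A (inductance = flux per current),
    = kg·m²·s⁻²·A⁻².
W = J/s (power = energy per time),
    = kg·m²·s⁻³.
Combining: C²·T⁻¹·H·W = (s²·A²) · (kg⁻¹·s²·A) · (kg·m²·s⁻²·A⁻²) · (kg·m²·s⁻³) = kg·m⁴·s⁻¹·A.
The exponent of A is 1.

1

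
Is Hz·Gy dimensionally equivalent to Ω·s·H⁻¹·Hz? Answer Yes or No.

No

Left side:
  Hz = 1/s = s⁻¹ (frequency is cycles per second).
  Gy = J/kg (absorbed dose = energy per mass),
      = m²·s⁻².
  Combining: Hz·Gy = s⁻¹ · (m²·s⁻²) = m²·s⁻³.
Right side:
  Ω = V/A (resistance = voltage per current),
      = kg·m²·s⁻³·A⁻².
  H = Wb/A (inductance = flux per current),
      = kg·m²·s⁻²·A⁻².
  So H⁻¹ = kg⁻¹·m⁻²·s²·A².
  Hz = 1/s = s⁻¹ (frequency is cycles per second).
  Combining: Ω·s·H⁻¹·Hz = (kg·m²·s⁻³·A⁻²) · s · (kg⁻¹·m⁻²·s²·A²) · s⁻¹ = s⁻¹.
Left is m²·s⁻³; right is s⁻¹ — different.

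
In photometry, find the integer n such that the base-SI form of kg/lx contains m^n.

lx = lm/m² (illuminance = luminous flux per area),
    = m⁻²·cd.
So lx⁻¹ = m²·cd⁻¹.
Combining: kg·lx⁻¹ = kg · (m²·cd⁻¹) = kg·m²·cd⁻¹.
The exponent of m is 2.

2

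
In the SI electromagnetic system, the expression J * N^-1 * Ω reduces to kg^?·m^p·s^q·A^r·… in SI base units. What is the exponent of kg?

1

J = N·m (work = force × distance),
    = kg·m²·s⁻².
N = kg·m/s² = kg·m·s⁻² (force = mass × acceleration).
So N⁻¹ = kg⁻¹·m⁻¹·s².
Ω = V/A (resistance = voltage per current),
    = kg·m²·s⁻³·A⁻².
Combining: J·N⁻¹·Ω = (kg·m²·s⁻²) · (kg⁻¹·m⁻¹·s²) · (kg·m²·s⁻³·A⁻²) = kg·m³·s⁻³·A⁻².
The exponent of kg is 1.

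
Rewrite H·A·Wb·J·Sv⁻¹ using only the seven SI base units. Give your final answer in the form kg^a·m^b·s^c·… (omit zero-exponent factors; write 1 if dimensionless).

kg³·m⁴·s⁻⁴·A⁻²

H = Wb/A (inductance = flux per current),
    = kg·m²·s⁻²·A⁻².
Wb = V·s (flux: a volt is a weber per second),
    = kg·m²·s⁻²·A⁻¹.
J = N·m (work = force × distance),
    = kg·m²·s⁻².
Sv = J/kg (equivalent dose = energy per mass),
    = m²·s⁻².
So Sv⁻¹ = m⁻²·s².
Combining: H·A·Wb·J·Sv⁻¹ = (kg·m²·s⁻²·A⁻²) · A · (kg·m²·s⁻²·A⁻¹) · (kg·m²·s⁻²) · (m⁻²·s²) = kg³·m⁴·s⁻⁴·A⁻².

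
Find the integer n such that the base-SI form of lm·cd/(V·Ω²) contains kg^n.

V = W/A (potential = power per current),
    = kg·m²·s⁻³·A⁻¹.
So V⁻¹ = kg⁻¹·m⁻²·s³·A.
lm = cd·sr = cd (luminous flux; sr is dimensionless).
Ω = V/A (resistance = voltage per current),
    = kg·m²·s⁻³·A⁻².
So Ω⁻² = kg⁻²·m⁻⁴·s⁶·A⁴.
Combining: V⁻¹·lm·Ω⁻²·cd = (kg⁻¹·m⁻²·s³·A) · cd · (kg⁻²·m⁻⁴·s⁶·A⁴) · cd = kg⁻³·m⁻⁶·s⁹·A⁵·cd².
The exponent of kg is -3.

-3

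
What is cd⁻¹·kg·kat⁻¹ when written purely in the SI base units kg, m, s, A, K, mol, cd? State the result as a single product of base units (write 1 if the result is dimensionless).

kg·s·mol⁻¹·cd⁻¹

kat = s⁻¹·mol.
So kat⁻¹ = s·mol⁻¹.
Combining: cd⁻¹·kg·kat⁻¹ = cd⁻¹ · kg · (s·mol⁻¹) = kg·s·mol⁻¹·cd⁻¹.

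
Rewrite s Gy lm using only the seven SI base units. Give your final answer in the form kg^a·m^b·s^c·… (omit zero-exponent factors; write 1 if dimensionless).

m²·s⁻¹·cd

Gy = m²·s⁻².
lm = cd.
Combining: s·Gy·lm = s · (m²·s⁻²) · cd = m²·s⁻¹·cd.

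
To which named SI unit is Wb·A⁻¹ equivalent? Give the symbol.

H

Wb = kg·m²·s⁻²·A⁻¹.
Combining: Wb·A⁻¹ = (kg·m²·s⁻²·A⁻¹) · A⁻¹ = kg·m²·s⁻²·A⁻².
kg·m²·s⁻²·A⁻² is the base-SI form of the henry.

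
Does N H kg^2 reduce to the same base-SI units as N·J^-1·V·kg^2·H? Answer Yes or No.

No

Left side:
  N = kg·m·s⁻².
  H = kg·m²·s⁻²·A⁻².
  Combining: N·H·kg² = (kg·m·s⁻²) · (kg·m²·s⁻²·A⁻²) · kg² = kg⁴·m³·s⁻⁴·A⁻².
Right side:
  N = kg·m/s² = kg·m·s⁻² (force = mass × acceleration).
  J = N·m (work = force × distance),
      = kg·m²·s⁻².
  So J⁻¹ = kg⁻¹·m⁻²·s².
  V = W/A (potential = power per current),
      = kg·m²·s⁻³·A⁻¹.
  H = Wb/A (inductance = flux per current),
      = kg·m²·s⁻²·A⁻².
  Combining: N·J⁻¹·V·kg²·H = (kg·m·s⁻²) · (kg⁻¹·m⁻²·s²) · (kg·m²·s⁻³·A⁻¹) · kg² · (kg·m²·s⁻²·A⁻²) = kg⁴·m³·s⁻⁵·A⁻³.
Left is kg⁴·m³·s⁻⁴·A⁻²; right is kg⁴·m³·s⁻⁵·A⁻³ — different.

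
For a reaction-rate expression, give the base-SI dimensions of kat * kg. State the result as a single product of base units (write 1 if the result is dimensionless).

kat = mol/s = s⁻¹·mol (catalytic activity).
Combining: kat·kg = (s⁻¹·mol) · kg = kg·s⁻¹·mol.

kg·s⁻¹·mol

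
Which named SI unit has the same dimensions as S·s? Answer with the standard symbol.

S = 1/Ω (conductance is reciprocal resistance),
    = kg⁻¹·m⁻²·s³·A².
Combining: S·s = (kg⁻¹·m⁻²·s³·A²) · s = kg⁻¹·m⁻²·s⁴·A².
kg⁻¹·m⁻²·s⁴·A² is the base-SI form of the farad.

F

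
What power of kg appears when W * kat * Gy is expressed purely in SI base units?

1

W = J/s (power = energy per time),
    = kg·m²·s⁻³.
kat = mol/s = s⁻¹·mol (catalytic activity).
Gy = J/kg (absorbed dose = energy per mass),
    = m²·s⁻².
Combining: W·kat·Gy = (kg·m²·s⁻³) · (s⁻¹·mol) · (m²·s⁻²) = kg·m⁴·s⁻⁶·mol.
The exponent of kg is 1.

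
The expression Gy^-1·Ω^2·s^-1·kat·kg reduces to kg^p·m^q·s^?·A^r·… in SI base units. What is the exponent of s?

Gy = J/kg (absorbed dose = energy per mass),
    = m²·s⁻².
So Gy⁻¹ = m⁻²·s².
Ω = V/A (resistance = voltage per current),
    = kg·m²·s⁻³·A⁻².
So Ω² = kg²·m⁴·s⁻⁶·A⁻⁴.
kat = mol/s = s⁻¹·mol (catalytic activity).
Combining: Gy⁻¹·Ω²·s⁻¹·kat·kg = (m⁻²·s²) · (kg²·m⁴·s⁻⁶·A⁻⁴) · s⁻¹ · (s⁻¹·mol) · kg = kg³·m²·s⁻⁶·A⁻⁴·mol.
The exponent of s is -6.

-6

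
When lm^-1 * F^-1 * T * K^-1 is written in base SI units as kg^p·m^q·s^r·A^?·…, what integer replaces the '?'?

lm = cd·sr = cd (luminous flux; sr is dimensionless).
So lm⁻¹ = cd⁻¹.
F = C/V (capacitance = charge per voltage),
    = A·s/(kg·m²·s⁻³·A⁻¹) (substituting C and V),
    = kg⁻¹·m⁻²·s⁴·A².
So F⁻¹ = kg·m²·s⁻⁴·A⁻².
T = Wb/m² (flux density = flux per area),
    = kg·s⁻²·A⁻¹.
Combining: lm⁻¹·F⁻¹·T·K⁻¹ = cd⁻¹ · (kg·m²·s⁻⁴·A⁻²) · (kg·s⁻²·A⁻¹) · K⁻¹ = kg²·m²·s⁻⁶·A⁻³·K⁻¹·cd⁻¹.
The exponent of A is -3.

-3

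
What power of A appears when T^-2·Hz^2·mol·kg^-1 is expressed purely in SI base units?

2

T = Wb/m² (flux density = flux per area),
    = kg·s⁻²·A⁻¹.
So T⁻² = kg⁻²·s⁴·A².
Hz = 1/s = s⁻¹ (frequency is cycles per second).
So Hz² = s⁻².
Combining: T⁻²·Hz²·mol·kg⁻¹ = (kg⁻²·s⁴·A²) · s⁻² · mol · kg⁻¹ = kg⁻³·s²·A²·mol.
The exponent of A is 2.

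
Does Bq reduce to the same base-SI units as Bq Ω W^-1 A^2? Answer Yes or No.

Left side:
  Bq = 1/s = s⁻¹ (activity is decays per second).
Right side:
  Bq = 1/s = s⁻¹ (activity is decays per second).
  Ω = V/A (resistance = voltage per current),
      = kg·m²·s⁻³·A⁻².
  W = J/s (power = energy per time),
      = kg·m²·s⁻³.
  So W⁻¹ = kg⁻¹·m⁻²·s³.
  Combining: Bq·Ω·W⁻¹·A² = s⁻¹ · (kg·m²·s⁻³·A⁻²) · (kg⁻¹·m⁻²·s³) · A² = s⁻¹.
Both reduce to s⁻¹.

Yes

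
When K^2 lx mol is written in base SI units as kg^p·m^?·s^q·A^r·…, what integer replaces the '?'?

-2

lx = lm/m² (illuminance = luminous flux per area),
    = m⁻²·cd.
Combining: K²·lx·mol = K² · (m⁻²·cd) · mol = m⁻²·K²·mol·cd.
The exponent of m is -2.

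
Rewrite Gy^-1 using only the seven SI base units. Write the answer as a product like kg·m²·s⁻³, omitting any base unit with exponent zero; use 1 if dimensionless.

Gy = J/kg (absorbed dose = energy per mass),
    = m²·s⁻².
So Gy⁻¹ = m⁻²·s².

m⁻²·s²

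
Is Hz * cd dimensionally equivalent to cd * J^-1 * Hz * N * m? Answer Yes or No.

Left side:
  Hz = s⁻¹.
  Combining: Hz·cd = s⁻¹ · cd = s⁻¹·cd.
Right side:
  J = kg·m²·s⁻².
  So J⁻¹ = kg⁻¹·m⁻²·s².
  Hz = s⁻¹.
  N = kg·m·s⁻².
  Combining: cd·J⁻¹·Hz·N·m = cd · (kg⁻¹·m⁻²·s²) · s⁻¹ · (kg·m·s⁻²) · m = s⁻¹·cd.
Both reduce to s⁻¹·cd.

Yes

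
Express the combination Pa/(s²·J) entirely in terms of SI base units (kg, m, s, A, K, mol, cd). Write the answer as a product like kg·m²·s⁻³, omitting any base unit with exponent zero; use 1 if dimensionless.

Pa = kg·m⁻¹·s⁻².
J = kg·m²·s⁻².
So J⁻¹ = kg⁻¹·m⁻²·s².
Combining: s⁻²·Pa·J⁻¹ = s⁻² · (kg·m⁻¹·s⁻²) · (kg⁻¹·m⁻²·s²) = m⁻³·s⁻².

m⁻³·s⁻²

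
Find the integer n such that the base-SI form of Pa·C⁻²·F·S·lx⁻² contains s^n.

3

Pa = N/m² (pressure = force per area),
    = kg·m⁻¹·s⁻².
C = A·s = s·A (charge = current × time).
So C⁻² = s⁻²·A⁻².
F = C/V (capacitance = charge per voltage),
    = A·s/(kg·m²·s⁻³·A⁻¹) (substituting C and V),
    = kg⁻¹·m⁻²·s⁴·A².
S = 1/Ω (conductance is reciprocal resistance),
    = kg⁻¹·m⁻²·s³·A².
lx = lm/m² (illuminance = luminous flux per area),
    = m⁻²·cd.
So lx⁻² = m⁴·cd⁻².
Combining: Pa·C⁻²·F·S·lx⁻² = (kg·m⁻¹·s⁻²) · (s⁻²·A⁻²) · (kg⁻¹·m⁻²·s⁴·A²) · (kg⁻¹·m⁻²·s³·A²) · (m⁴·cd⁻²) = kg⁻¹·m⁻¹·s³·A²·cd⁻².
The exponent of s is 3.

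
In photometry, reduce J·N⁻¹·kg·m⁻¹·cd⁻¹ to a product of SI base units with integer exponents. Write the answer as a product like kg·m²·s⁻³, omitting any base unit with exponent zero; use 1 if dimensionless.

J = kg·m²·s⁻².
N = kg·m·s⁻².
So N⁻¹ = kg⁻¹·m⁻¹·s².
Combining: J·N⁻¹·kg·m⁻¹·cd⁻¹ = (kg·m²·s⁻²) · (kg⁻¹·m⁻¹·s²) · kg · m⁻¹ · cd⁻¹ = kg·cd⁻¹.

kg·cd⁻¹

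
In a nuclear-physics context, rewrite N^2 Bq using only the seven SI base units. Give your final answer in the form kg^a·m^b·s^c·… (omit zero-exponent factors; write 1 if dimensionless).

kg²·m²·s⁻⁵

N = kg·m/s² = kg·m·s⁻² (force = mass × acceleration).
So N² = kg²·m²·s⁻⁴.
Bq = 1/s = s⁻¹ (activity is decays per second).
Combining: N²·Bq = (kg²·m²·s⁻⁴) · s⁻¹ = kg²·m²·s⁻⁵.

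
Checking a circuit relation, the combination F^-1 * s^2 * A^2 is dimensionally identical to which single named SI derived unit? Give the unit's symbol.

J

F = C/V (capacitance = charge per voltage),
    = A·s/(kg·m²·s⁻³·A⁻¹) (substituting C and V),
    = kg⁻¹·m⁻²·s⁴·A².
So F⁻¹ = kg·m²·s⁻⁴·A⁻².
Combining: F⁻¹·s²·A² = (kg·m²·s⁻⁴·A⁻²) · s² · A² = kg·m²·s⁻².
kg·m²·s⁻² is the base-SI form of the joule.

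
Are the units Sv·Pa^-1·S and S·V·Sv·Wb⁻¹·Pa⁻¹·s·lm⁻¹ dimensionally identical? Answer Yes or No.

Left side:
  Sv = m²·s⁻².
  Pa = kg·m⁻¹·s⁻².
  So Pa⁻¹ = kg⁻¹·m·s².
  S = kg⁻¹·m⁻²·s³·A².
  Combining: Sv·Pa⁻¹·S = (m²·s⁻²) · (kg⁻¹·m·s²) · (kg⁻¹·m⁻²·s³·A²) = kg⁻²·m·s³·A².
Right side:
  S = 1/Ω (conductance is reciprocal resistance),
      = kg⁻¹·m⁻²·s³·A².
  V = W/A (potential = power per current),
      = kg·m²·s⁻³·A⁻¹.
  Sv = J/kg (equivalent dose = energy per mass),
      = m²·s⁻².
  Wb = V·s (flux: a volt is a weber per second),
      = kg·m²·s⁻²·A⁻¹.
  So Wb⁻¹ = kg⁻¹·m⁻²·s²·A.
  Pa = N/m² (pressure = force per area),
      = kg·m⁻¹·s⁻².
  So Pa⁻¹ = kg⁻¹·m·s².
  lm = cd·sr = cd (luminous flux; sr is dimensionless).
  So lm⁻¹ = cd⁻¹.
  Combining: S·V·Sv·Wb⁻¹·Pa⁻¹·s·lm⁻¹ = (kg⁻¹·m⁻²·s³·A²) · (kg·m²·s⁻³·A⁻¹) · (m²·s⁻²) · (kg⁻¹·m⁻²·s²·A) · (kg⁻¹·m·s²) · s · cd⁻¹ = kg⁻²·m·s³·A²·cd⁻¹.
Left is kg⁻²·m·s³·A²; right is kg⁻²·m·s³·A²·cd⁻¹ — different.

No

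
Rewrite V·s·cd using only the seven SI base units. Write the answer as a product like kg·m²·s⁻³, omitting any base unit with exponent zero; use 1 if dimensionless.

kg·m²·s⁻²·A⁻¹·cd

V = W/A (potential = power per current),
    = kg·m²·s⁻³·A⁻¹.
Combining: V·s·cd = (kg·m²·s⁻³·A⁻¹) · s · cd = kg·m²·s⁻²·A⁻¹·cd.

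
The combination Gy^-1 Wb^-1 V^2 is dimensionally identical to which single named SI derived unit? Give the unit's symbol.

Gy = J/kg (absorbed dose = energy per mass),
    = m²·s⁻².
So Gy⁻¹ = m⁻²·s².
Wb = V·s (flux: a volt is a weber per second),
    = kg·m²·s⁻²·A⁻¹.
So Wb⁻¹ = kg⁻¹·m⁻²·s²·A.
V = W/A (potential = power per current),
    = kg·m²·s⁻³·A⁻¹.
So V² = kg²·m⁴·s⁻⁶·A⁻².
Combining: Gy⁻¹·Wb⁻¹·V² = (m⁻²·s²) · (kg⁻¹·m⁻²·s²·A) · (kg²·m⁴·s⁻⁶·A⁻²) = kg·s⁻²·A⁻¹.
kg·s⁻²·A⁻¹ is the base-SI form of the tesla.

T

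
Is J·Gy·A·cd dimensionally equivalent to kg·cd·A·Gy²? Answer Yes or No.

Left side:
  J = kg·m²·s⁻².
  Gy = m²·s⁻².
  Combining: J·Gy·A·cd = (kg·m²·s⁻²) · (m²·s⁻²) · A · cd = kg·m⁴·s⁻⁴·A·cd.
Right side:
  Gy = J/kg (absorbed dose = energy per mass),
      = m²·s⁻².
  So Gy² = m⁴·s⁻⁴.
  Combining: kg·cd·A·Gy² = kg · cd · A · (m⁴·s⁻⁴) = kg·m⁴·s⁻⁴·A·cd.
Both reduce to kg·m⁴·s⁻⁴·A·cd.

Yes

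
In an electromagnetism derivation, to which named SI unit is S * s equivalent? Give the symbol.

F

S = 1/Ω (conductance is reciprocal resistance),
    = kg⁻¹·m⁻²·s³·A².
Combining: S·s = (kg⁻¹·m⁻²·s³·A²) · s = kg⁻¹·m⁻²·s⁴·A².
kg⁻¹·m⁻²·s⁴·A² is the base-SI form of the farad.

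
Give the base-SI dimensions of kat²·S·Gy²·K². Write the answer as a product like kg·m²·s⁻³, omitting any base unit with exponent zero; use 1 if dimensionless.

kat = mol/s = s⁻¹·mol (catalytic activity).
So kat² = s⁻²·mol².
S = 1/Ω (conductance is reciprocal resistance),
    = kg⁻¹·m⁻²·s³·A².
Gy = J/kg (absorbed dose = energy per mass),
    = m²·s⁻².
So Gy² = m⁴·s⁻⁴.
Combining: kat²·S·Gy²·K² = (s⁻²·mol²) · (kg⁻¹·m⁻²·s³·A²) · (m⁴·s⁻⁴) · K² = kg⁻¹·m²·s⁻³·A²·K²·mol².

kg⁻¹·m²·s⁻³·A²·K²·mol²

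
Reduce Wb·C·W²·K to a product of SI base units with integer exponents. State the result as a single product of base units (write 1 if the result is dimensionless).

kg³·m⁶·s⁻⁷·K

Wb = V·s (flux: a volt is a weber per second),
    = kg·m²·s⁻²·A⁻¹.
C = A·s = s·A (charge = current × time).
W = J/s (power = energy per time),
    = kg·m²·s⁻³.
So W² = kg²·m⁴·s⁻⁶.
Combining: Wb·C·W²·K = (kg·m²·s⁻²·A⁻¹) · (s·A) · (kg²·m⁴·s⁻⁶) · K = kg³·m⁶·s⁻⁷·K.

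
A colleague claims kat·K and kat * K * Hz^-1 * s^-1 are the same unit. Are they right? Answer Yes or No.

Left side:
  kat = mol/s = s⁻¹·mol (catalytic activity).
  Combining: kat·K = (s⁻¹·mol) · K = s⁻¹·K·mol.
Right side:
  kat = mol/s = s⁻¹·mol (catalytic activity).
  Hz = 1/s = s⁻¹ (frequency is cycles per second).
  So Hz⁻¹ = s.
  Combining: kat·K·Hz⁻¹·s⁻¹ = (s⁻¹·mol) · K · s · s⁻¹ = s⁻¹·K·mol.
Both reduce to s⁻¹·K·mol.

Yes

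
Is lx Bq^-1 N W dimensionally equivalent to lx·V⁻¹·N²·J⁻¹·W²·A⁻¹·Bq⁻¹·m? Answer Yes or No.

Yes

Left side:
  lx = m⁻²·cd.
  Bq = s⁻¹.
  So Bq⁻¹ = s.
  N = kg·m·s⁻².
  W = kg·m²·s⁻³.
  Combining: lx·Bq⁻¹·N·W = (m⁻²·cd) · s · (kg·m·s⁻²) · (kg·m²·s⁻³) = kg²·m·s⁻⁴·cd.
Right side:
  lx = lm/m² (illuminance = luminous flux per area),
      = m⁻²·cd.
  V = W/A (potential = power per current),
      = kg·m²·s⁻³·A⁻¹.
  So V⁻¹ = kg⁻¹·m⁻²·s³·A.
  N = kg·m/s² = kg·m·s⁻² (force = mass × acceleration).
  So N² = kg²·m²·s⁻⁴.
  J = N·m (work = force × distance),
      = kg·m²·s⁻².
  So J⁻¹ = kg⁻¹·m⁻²·s².
  W = J/s (power = energy per time),
      = kg·m²·s⁻³.
  So W² = kg²·m⁴·s⁻⁶.
  Bq = 1/s = s⁻¹ (activity is decays per second).
  So Bq⁻¹ = s.
  Combining: lx·V⁻¹·N²·J⁻¹·W²·A⁻¹·Bq⁻¹·m = (m⁻²·cd) · (kg⁻¹·m⁻²·s³·A) · (kg²·m²·s⁻⁴) · (kg⁻¹·m⁻²·s²) · (kg²·m⁴·s⁻⁶) · A⁻¹ · s · m = kg²·m·s⁻⁴·cd.
Both reduce to kg²·m·s⁻⁴·cd.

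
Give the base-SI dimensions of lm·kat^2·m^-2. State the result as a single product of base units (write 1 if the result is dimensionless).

m⁻²·s⁻²·mol²·cd

lm = cd·sr = cd (luminous flux; sr is dimensionless).
kat = mol/s = s⁻¹·mol (catalytic activity).
So kat² = s⁻²·mol².
Combining: lm·kat²·m⁻² = cd · (s⁻²·mol²) · m⁻² = m⁻²·s⁻²·mol²·cd.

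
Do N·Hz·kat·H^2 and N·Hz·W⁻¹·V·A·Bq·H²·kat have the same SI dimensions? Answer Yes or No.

No

Left side:
  N = kg·m/s² = kg·m·s⁻² (force = mass × acceleration).
  Hz = 1/s = s⁻¹ (frequency is cycles per second).
  kat = mol/s = s⁻¹·mol (catalytic activity).
  H = Wb/A (inductance = flux per current),
      = kg·m²·s⁻²·A⁻².
  So H² = kg²·m⁴·s⁻⁴·A⁻⁴.
  Combining: N·Hz·kat·H² = (kg·m·s⁻²) · s⁻¹ · (s⁻¹·mol) · (kg²·m⁴·s⁻⁴·A⁻⁴) = kg³·m⁵·s⁻⁸·A⁻⁴·mol.
Right side:
  N = kg·m/s² = kg·m·s⁻² (force = mass × acceleration).
  Hz = 1/s = s⁻¹ (frequency is cycles per second).
  W = J/s (power = energy per time),
      = kg·m²·s⁻³.
  So W⁻¹ = kg⁻¹·m⁻²·s³.
  V = W/A (potential = power per current),
      = kg·m²·s⁻³·A⁻¹.
  Bq = 1/s = s⁻¹ (activity is decays per second).
  H = Wb/A (inductance = flux per current),
      = kg·m²·s⁻²·A⁻².
  So H² = kg²·m⁴·s⁻⁴·A⁻⁴.
  kat = mol/s = s⁻¹·mol (catalytic activity).
  Combining: N·Hz·W⁻¹·V·A·Bq·H²·kat = (kg·m·s⁻²) · s⁻¹ · (kg⁻¹·m⁻²·s³) · (kg·m²·s⁻³·A⁻¹) · A · s⁻¹ · (kg²·m⁴·s⁻⁴·A⁻⁴) · (s⁻¹·mol) = kg³·m⁵·s⁻⁹·A⁻⁴·mol.
Left is kg³·m⁵·s⁻⁸·A⁻⁴·mol; right is kg³·m⁵·s⁻⁹·A⁻⁴·mol — different.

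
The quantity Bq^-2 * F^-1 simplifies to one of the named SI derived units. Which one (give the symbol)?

H

Bq = s⁻¹.
So Bq⁻² = s².
F = kg⁻¹·m⁻²·s⁴·A².
So F⁻¹ = kg·m²·s⁻⁴·A⁻².
Combining: Bq⁻²·F⁻¹ = s² · (kg·m²·s⁻⁴·A⁻²) = kg·m²·s⁻²·A⁻².
kg·m²·s⁻²·A⁻² is the base-SI form of the henry.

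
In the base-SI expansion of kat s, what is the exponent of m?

kat = s⁻¹·mol.
Combining: kat·s = (s⁻¹·mol) · s = mol.
The exponent of m is 0.

0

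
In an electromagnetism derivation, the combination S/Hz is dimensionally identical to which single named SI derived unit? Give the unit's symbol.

F

S = kg⁻¹·m⁻²·s³·A².
Hz = s⁻¹.
So Hz⁻¹ = s.
Combining: S·Hz⁻¹ = (kg⁻¹·m⁻²·s³·A²) · s = kg⁻¹·m⁻²·s⁴·A².
kg⁻¹·m⁻²·s⁴·A² is the base-SI form of the farad.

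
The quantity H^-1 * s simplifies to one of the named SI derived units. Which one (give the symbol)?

S

H = Wb/A (inductance = flux per current),
    = kg·m²·s⁻²·A⁻².
So H⁻¹ = kg⁻¹·m⁻²·s²·A².
Combining: H⁻¹·s = (kg⁻¹·m⁻²·s²·A²) · s = kg⁻¹·m⁻²·s³·A².
kg⁻¹·m⁻²·s³·A² is the base-SI form of the siemens.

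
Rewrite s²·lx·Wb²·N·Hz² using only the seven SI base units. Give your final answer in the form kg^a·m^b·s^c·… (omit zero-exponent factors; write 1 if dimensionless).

lx = m⁻²·cd.
Wb = kg·m²·s⁻²·A⁻¹.
So Wb² = kg²·m⁴·s⁻⁴·A⁻².
N = kg·m·s⁻².
Hz = s⁻¹.
So Hz² = s⁻².
Combining: s²·lx·Wb²·N·Hz² = s² · (m⁻²·cd) · (kg²·m⁴·s⁻⁴·A⁻²) · (kg·m·s⁻²) · s⁻² = kg³·m³·s⁻⁶·A⁻²·cd.

kg³·m³·s⁻⁶·A⁻²·cd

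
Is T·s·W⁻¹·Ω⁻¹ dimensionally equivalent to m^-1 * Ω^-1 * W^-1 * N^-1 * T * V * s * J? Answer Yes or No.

No

Left side:
  T = kg·s⁻²·A⁻¹.
  W = kg·m²·s⁻³.
  So W⁻¹ = kg⁻¹·m⁻²·s³.
  Ω = kg·m²·s⁻³·A⁻².
  So Ω⁻¹ = kg⁻¹·m⁻²·s³·A².
  Combining: T·s·W⁻¹·Ω⁻¹ = (kg·s⁻²·A⁻¹) · s · (kg⁻¹·m⁻²·s³) · (kg⁻¹·m⁻²·s³·A²) = kg⁻¹·m⁻⁴·s⁵·A.
Right side:
  Ω = V/A (resistance = voltage per current),
      = kg·m²·s⁻³·A⁻².
  So Ω⁻¹ = kg⁻¹·m⁻²·s³·A².
  W = J/s (power = energy per time),
      = kg·m²·s⁻³.
  So W⁻¹ = kg⁻¹·m⁻²·s³.
  N = kg·m/s² = kg·m·s⁻² (force = mass × acceleration).
  So N⁻¹ = kg⁻¹·m⁻¹·s².
  T = Wb/m² (flux density = flux per area),
      = kg·s⁻²·A⁻¹.
  V = W/A (potential = power per current),
      = kg·m²·s⁻³·A⁻¹.
  J = N·m (work = force × distance),
      = kg·m²·s⁻².
  Combining: m⁻¹·Ω⁻¹·W⁻¹·N⁻¹·T·V·s·J = m⁻¹ · (kg⁻¹·m⁻²·s³·A²) · (kg⁻¹·m⁻²·s³) · (kg⁻¹·m⁻¹·s²) · (kg·s⁻²·A⁻¹) · (kg·m²·s⁻³·A⁻¹) · s · (kg·m²·s⁻²) = m⁻²·s².
Left is kg⁻¹·m⁻⁴·s⁵·A; right is m⁻²·s² — different.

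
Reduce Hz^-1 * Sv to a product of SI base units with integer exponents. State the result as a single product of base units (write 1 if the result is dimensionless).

Hz = s⁻¹.
So Hz⁻¹ = s.
Sv = m²·s⁻².
Combining: Hz⁻¹·Sv = s · (m²·s⁻²) = m²·s⁻¹.

m²·s⁻¹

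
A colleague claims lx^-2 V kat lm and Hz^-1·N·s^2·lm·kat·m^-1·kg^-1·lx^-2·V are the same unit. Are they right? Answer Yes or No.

No

Left side:
  lx = m⁻²·cd.
  So lx⁻² = m⁴·cd⁻².
  V = kg·m²·s⁻³·A⁻¹.
  kat = s⁻¹·mol.
  lm = cd.
  Combining: lx⁻²·V·kat·lm = (m⁴·cd⁻²) · (kg·m²·s⁻³·A⁻¹) · (s⁻¹·mol) · cd = kg·m⁶·s⁻⁴·A⁻¹·mol·cd⁻¹.
Right side:
  Hz = s⁻¹.
  So Hz⁻¹ = s.
  N = kg·m·s⁻².
  lm = cd.
  kat = s⁻¹·mol.
  lx = m⁻²·cd.
  So lx⁻² = m⁴·cd⁻².
  V = kg·m²·s⁻³·A⁻¹.
  Combining: Hz⁻¹·N·s²·lm·kat·m⁻¹·kg⁻¹·lx⁻²·V = s · (kg·m·s⁻²) · s² · cd · (s⁻¹·mol) · m⁻¹ · kg⁻¹ · (m⁴·cd⁻²) · (kg·m²·s⁻³·A⁻¹) = kg·m⁶·s⁻³·A⁻¹·mol·cd⁻¹.
Left is kg·m⁶·s⁻⁴·A⁻¹·mol·cd⁻¹; right is kg·m⁶·s⁻³·A⁻¹·mol·cd⁻¹ — different.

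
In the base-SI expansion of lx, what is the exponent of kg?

0

lx = m⁻²·cd.
The exponent of kg is 0.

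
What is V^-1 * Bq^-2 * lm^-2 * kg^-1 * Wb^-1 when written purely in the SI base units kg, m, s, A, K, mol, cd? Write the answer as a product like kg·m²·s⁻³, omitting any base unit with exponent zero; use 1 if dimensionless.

kg⁻³·m⁻⁴·s⁷·A²·cd⁻²

V = kg·m²·s⁻³·A⁻¹.
So V⁻¹ = kg⁻¹·m⁻²·s³·A.
Bq = s⁻¹.
So Bq⁻² = s².
lm = cd.
So lm⁻² = cd⁻².
Wb = kg·m²·s⁻²·A⁻¹.
So Wb⁻¹ = kg⁻¹·m⁻²·s²·A.
Combining: V⁻¹·Bq⁻²·lm⁻²·kg⁻¹·Wb⁻¹ = (kg⁻¹·m⁻²·s³·A) · s² · cd⁻² · kg⁻¹ · (kg⁻¹·m⁻²·s²·A) = kg⁻³·m⁻⁴·s⁷·A²·cd⁻².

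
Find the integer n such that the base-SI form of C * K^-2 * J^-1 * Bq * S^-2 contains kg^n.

C = s·A.
J = kg·m²·s⁻².
So J⁻¹ = kg⁻¹·m⁻²·s².
Bq = s⁻¹.
S = kg⁻¹·m⁻²·s³·A².
So S⁻² = kg²·m⁴·s⁻⁶·A⁻⁴.
Combining: C·K⁻²·J⁻¹·Bq·S⁻² = (s·A) · K⁻² · (kg⁻¹·m⁻²·s²) · s⁻¹ · (kg²·m⁴·s⁻⁶·A⁻⁴) = kg·m²·s⁻⁴·A⁻³·K⁻².
The exponent of kg is 1.

1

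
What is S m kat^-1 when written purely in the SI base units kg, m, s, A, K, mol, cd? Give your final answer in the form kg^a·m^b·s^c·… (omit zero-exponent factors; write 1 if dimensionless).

kg⁻¹·m⁻¹·s⁴·A²·mol⁻¹

S = 1/Ω (conductance is reciprocal resistance),
    = kg⁻¹·m⁻²·s³·A².
kat = mol/s = s⁻¹·mol (catalytic activity).
So kat⁻¹ = s·mol⁻¹.
Combining: S·m·kat⁻¹ = (kg⁻¹·m⁻²·s³·A²) · m · (s·mol⁻¹) = kg⁻¹·m⁻¹·s⁴·A²·mol⁻¹.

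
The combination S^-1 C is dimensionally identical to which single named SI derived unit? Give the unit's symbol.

S = 1/Ω (conductance is reciprocal resistance),
    = kg⁻¹·m⁻²·s³·A².
So S⁻¹ = kg·m²·s⁻³·A⁻².
C = A·s = s·A (charge = current × time).
Combining: S⁻¹·C = (kg·m²·s⁻³·A⁻²) · (s·A) = kg·m²·s⁻²·A⁻¹.
kg·m²·s⁻²·A⁻¹ is the base-SI form of the weber.

Wb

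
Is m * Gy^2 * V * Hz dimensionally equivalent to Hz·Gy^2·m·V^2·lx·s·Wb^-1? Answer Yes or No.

Left side:
  Gy = J/kg (absorbed dose = energy per mass),
      = m²·s⁻².
  So Gy² = m⁴·s⁻⁴.
  V = W/A (potential = power per current),
      = kg·m²·s⁻³·A⁻¹.
  Hz = 1/s = s⁻¹ (frequency is cycles per second).
  Combining: m·Gy²·V·Hz = m · (m⁴·s⁻⁴) · (kg·m²·s⁻³·A⁻¹) · s⁻¹ = kg·m⁷·s⁻⁸·A⁻¹.
Right side:
  Hz = 1/s = s⁻¹ (frequency is cycles per second).
  Gy = J/kg (absorbed dose = energy per mass),
      = m²·s⁻².
  So Gy² = m⁴·s⁻⁴.
  V = W/A (potential = power per current),
      = kg·m²·s⁻³·A⁻¹.
  So V² = kg²·m⁴·s⁻⁶·A⁻².
  lx = lm/m² (illuminance = luminous flux per area),
      = m⁻²·cd.
  Wb = V·s (flux: a volt is a weber per second),
      = kg·m²·s⁻²·A⁻¹.
  So Wb⁻¹ = kg⁻¹·m⁻²·s²·A.
  Combining: Hz·Gy²·m·V²·lx·s·Wb⁻¹ = s⁻¹ · (m⁴·s⁻⁴) · m · (kg²·m⁴·s⁻⁶·A⁻²) · (m⁻²·cd) · s · (kg⁻¹·m⁻²·s²·A) = kg·m⁵·s⁻⁸·A⁻¹·cd.
Left is kg·m⁷·s⁻⁸·A⁻¹; right is kg·m⁵·s⁻⁸·A⁻¹·cd — different.

No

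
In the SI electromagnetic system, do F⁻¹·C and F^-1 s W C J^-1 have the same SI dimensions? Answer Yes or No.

Yes

Left side:
  F = kg⁻¹·m⁻²·s⁴·A².
  So F⁻¹ = kg·m²·s⁻⁴·A⁻².
  C = s·A.
  Combining: F⁻¹·C = (kg·m²·s⁻⁴·A⁻²) · (s·A) = kg·m²·s⁻³·A⁻¹.
Right side:
  F = C/V (capacitance = charge per voltage),
      = A·s/(kg·m²·s⁻³·A⁻¹) (substituting C and V),
      = kg⁻¹·m⁻²·s⁴·A².
  So F⁻¹ = kg·m²·s⁻⁴·A⁻².
  W = J/s (power = energy per time),
      = kg·m²·s⁻³.
  C = A·s = s·A (charge = current × time).
  J = N·m (work = force × distance),
      = kg·m²·s⁻².
  So J⁻¹ = kg⁻¹·m⁻²·s².
  Combining: F⁻¹·s·W·C·J⁻¹ = (kg·m²·s⁻⁴·A⁻²) · s · (kg·m²·s⁻³) · (s·A) · (kg⁻¹·m⁻²·s²) = kg·m²·s⁻³·A⁻¹.
Both reduce to kg·m²·s⁻³·A⁻¹.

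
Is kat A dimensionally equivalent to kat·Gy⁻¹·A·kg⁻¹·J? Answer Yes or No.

Left side:
  kat = s⁻¹·mol.
  Combining: kat·A = (s⁻¹·mol) · A = s⁻¹·A·mol.
Right side:
  kat = s⁻¹·mol.
  Gy = m²·s⁻².
  So Gy⁻¹ = m⁻²·s².
  J = kg·m²·s⁻².
  Combining: kat·Gy⁻¹·A·kg⁻¹·J = (s⁻¹·mol) · (m⁻²·s²) · A · kg⁻¹ · (kg·m²·s⁻²) = s⁻¹·A·mol.
Both reduce to s⁻¹·A·mol.

Yes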